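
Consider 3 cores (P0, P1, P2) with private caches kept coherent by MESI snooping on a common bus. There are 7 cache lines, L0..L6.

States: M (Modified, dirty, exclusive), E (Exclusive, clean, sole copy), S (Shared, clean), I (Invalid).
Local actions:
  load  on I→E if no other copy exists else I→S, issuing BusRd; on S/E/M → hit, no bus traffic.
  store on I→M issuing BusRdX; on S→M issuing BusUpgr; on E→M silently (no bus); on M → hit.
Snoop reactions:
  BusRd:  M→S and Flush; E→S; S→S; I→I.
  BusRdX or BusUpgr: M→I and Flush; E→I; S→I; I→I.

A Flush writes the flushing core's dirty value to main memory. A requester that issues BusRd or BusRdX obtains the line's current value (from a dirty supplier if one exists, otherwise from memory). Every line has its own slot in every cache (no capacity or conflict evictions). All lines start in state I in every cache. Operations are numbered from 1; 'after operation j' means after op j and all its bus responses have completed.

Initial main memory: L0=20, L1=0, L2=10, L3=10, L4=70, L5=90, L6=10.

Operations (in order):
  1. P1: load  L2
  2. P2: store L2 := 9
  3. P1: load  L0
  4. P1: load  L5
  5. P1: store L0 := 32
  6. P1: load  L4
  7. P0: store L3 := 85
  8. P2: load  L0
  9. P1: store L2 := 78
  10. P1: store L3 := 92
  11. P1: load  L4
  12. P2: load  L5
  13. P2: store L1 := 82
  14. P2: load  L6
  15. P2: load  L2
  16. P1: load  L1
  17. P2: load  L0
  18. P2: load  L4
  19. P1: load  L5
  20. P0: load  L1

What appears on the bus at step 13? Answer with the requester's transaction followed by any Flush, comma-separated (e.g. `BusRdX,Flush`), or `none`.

  op1 P1: load  L2 → I/E/I on L2; bus BusRd; mem=10
  op2 P2: store L2 := 9 → I/I/M on L2; bus BusRdX; mem=10
  op3 P1: load  L0 → I/E/I on L0; bus BusRd; mem=20
  op4 P1: load  L5 → I/E/I on L5; bus BusRd; mem=90
  op5 P1: store L0 := 32 → I/M/I on L0; bus (none); mem=20
  op6 P1: load  L4 → I/E/I on L4; bus BusRd; mem=70
  op7 P0: store L3 := 85 → M/I/I on L3; bus BusRdX; mem=10
  op8 P2: load  L0 → I/S/S on L0; bus BusRd Flush; mem=32
  op9 P1: store L2 := 78 → I/M/I on L2; bus BusRdX Flush; mem=9
  op10 P1: store L3 := 92 → I/M/I on L3; bus BusRdX Flush; mem=85
  op11 P1: load  L4 → I/E/I on L4; bus (none); mem=70
  op12 P2: load  L5 → I/S/S on L5; bus BusRd; mem=90
  op13 P2: store L1 := 82 → I/I/M on L1; bus BusRdX; mem=0
  op14 P2: load  L6 → I/I/E on L6; bus BusRd; mem=10
  op15 P2: load  L2 → I/S/S on L2; bus BusRd Flush; mem=78
  op16 P1: load  L1 → I/S/S on L1; bus BusRd Flush; mem=82
  op17 P2: load  L0 → I/S/S on L0; bus (none); mem=32
  op18 P2: load  L4 → I/S/S on L4; bus BusRd; mem=70
  op19 P1: load  L5 → I/S/S on L5; bus (none); mem=90
  op20 P0: load  L1 → S/S/S on L1; bus BusRd; mem=82

bus = BusRdX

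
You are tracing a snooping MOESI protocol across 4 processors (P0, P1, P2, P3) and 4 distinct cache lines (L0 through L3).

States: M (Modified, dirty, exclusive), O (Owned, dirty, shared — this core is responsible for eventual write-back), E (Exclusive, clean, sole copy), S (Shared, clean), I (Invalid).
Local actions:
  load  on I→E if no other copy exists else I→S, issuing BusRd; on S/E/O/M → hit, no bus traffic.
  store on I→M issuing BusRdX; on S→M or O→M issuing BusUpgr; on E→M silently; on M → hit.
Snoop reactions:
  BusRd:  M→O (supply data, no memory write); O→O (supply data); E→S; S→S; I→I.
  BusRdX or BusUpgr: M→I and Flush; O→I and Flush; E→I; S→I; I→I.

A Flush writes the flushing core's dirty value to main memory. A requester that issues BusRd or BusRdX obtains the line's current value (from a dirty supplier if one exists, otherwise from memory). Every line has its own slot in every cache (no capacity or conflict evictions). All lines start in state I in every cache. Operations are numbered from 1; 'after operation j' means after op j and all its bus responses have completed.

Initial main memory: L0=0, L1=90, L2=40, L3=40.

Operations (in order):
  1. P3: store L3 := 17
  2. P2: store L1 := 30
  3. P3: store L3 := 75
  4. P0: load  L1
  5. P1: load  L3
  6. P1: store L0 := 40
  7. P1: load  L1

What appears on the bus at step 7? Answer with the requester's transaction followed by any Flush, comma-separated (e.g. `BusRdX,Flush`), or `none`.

bus = BusRd

  op1 P3: store L3 := 17 → I/I/I/M on L3; bus BusRdX; mem=40
  op2 P2: store L1 := 30 → I/I/M/I on L1; bus BusRdX; mem=90
  op3 P3: store L3 := 75 → I/I/I/M on L3; bus (none); mem=40
  op4 P0: load  L1 → S/I/O/I on L1; bus BusRd; mem=90
  op5 P1: load  L3 → I/S/I/O on L3; bus BusRd; mem=40
  op6 P1: store L0 := 40 → I/M/I/I on L0; bus BusRdX; mem=0
  op7 P1: load  L1 → S/S/O/I on L1; bus BusRd; mem=90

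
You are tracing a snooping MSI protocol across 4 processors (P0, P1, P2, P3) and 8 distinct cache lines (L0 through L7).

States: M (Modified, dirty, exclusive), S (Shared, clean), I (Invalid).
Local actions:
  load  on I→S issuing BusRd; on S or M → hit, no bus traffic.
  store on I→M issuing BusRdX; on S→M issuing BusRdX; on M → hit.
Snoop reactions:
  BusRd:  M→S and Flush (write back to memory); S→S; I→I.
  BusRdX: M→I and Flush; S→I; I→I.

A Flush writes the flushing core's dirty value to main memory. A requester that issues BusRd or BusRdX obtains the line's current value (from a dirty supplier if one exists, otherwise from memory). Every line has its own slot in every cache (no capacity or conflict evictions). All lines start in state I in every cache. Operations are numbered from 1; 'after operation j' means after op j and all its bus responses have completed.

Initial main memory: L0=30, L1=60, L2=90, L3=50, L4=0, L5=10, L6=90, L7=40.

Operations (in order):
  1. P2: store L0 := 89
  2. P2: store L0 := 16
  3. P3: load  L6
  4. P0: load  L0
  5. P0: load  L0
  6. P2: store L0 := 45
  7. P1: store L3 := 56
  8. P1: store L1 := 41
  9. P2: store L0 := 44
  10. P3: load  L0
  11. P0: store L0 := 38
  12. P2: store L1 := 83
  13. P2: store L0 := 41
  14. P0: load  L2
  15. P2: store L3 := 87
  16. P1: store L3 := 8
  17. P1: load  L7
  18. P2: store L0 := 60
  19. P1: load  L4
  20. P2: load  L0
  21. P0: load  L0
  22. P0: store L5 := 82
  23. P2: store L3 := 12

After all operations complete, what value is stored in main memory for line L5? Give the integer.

memory[L5] = 10

step 1: P2: store L0 := 89  ⟶  IIMI  (L0)  txn=BusRdX  M[L0]=30
step 2: P2: store L0 := 16  ⟶  IIMI  (L0)  txn=∅  M[L0]=30
step 3: P3: load  L6  ⟶  IIIS  (L6)  txn=BusRd  M[L6]=90
step 4: P0: load  L0  ⟶  SISI  (L0)  txn=BusRd+Flush  M[L0]=16
step 5: P0: load  L0  ⟶  SISI  (L0)  txn=∅  M[L0]=16
step 6: P2: store L0 := 45  ⟶  IIMI  (L0)  txn=BusRdX  M[L0]=16
step 7: P1: store L3 := 56  ⟶  IMII  (L3)  txn=BusRdX  M[L3]=50
step 8: P1: store L1 := 41  ⟶  IMII  (L1)  txn=BusRdX  M[L1]=60
step 9: P2: store L0 := 44  ⟶  IIMI  (L0)  txn=∅  M[L0]=16
step 10: P3: load  L0  ⟶  IISS  (L0)  txn=BusRd+Flush  M[L0]=44
step 11: P0: store L0 := 38  ⟶  MIII  (L0)  txn=BusRdX  M[L0]=44
step 12: P2: store L1 := 83  ⟶  IIMI  (L1)  txn=BusRdX+Flush  M[L1]=41
step 13: P2: store L0 := 41  ⟶  IIMI  (L0)  txn=BusRdX+Flush  M[L0]=38
step 14: P0: load  L2  ⟶  SIII  (L2)  txn=BusRd  M[L2]=90
step 15: P2: store L3 := 87  ⟶  IIMI  (L3)  txn=BusRdX+Flush  M[L3]=56
step 16: P1: store L3 := 8  ⟶  IMII  (L3)  txn=BusRdX+Flush  M[L3]=87
step 17: P1: load  L7  ⟶  ISII  (L7)  txn=BusRd  M[L7]=40
step 18: P2: store L0 := 60  ⟶  IIMI  (L0)  txn=∅  M[L0]=38
step 19: P1: load  L4  ⟶  ISII  (L4)  txn=BusRd  M[L4]=0
step 20: P2: load  L0  ⟶  IIMI  (L0)  txn=∅  M[L0]=38
step 21: P0: load  L0  ⟶  SISI  (L0)  txn=BusRd+Flush  M[L0]=60
step 22: P0: store L5 := 82  ⟶  MIII  (L5)  txn=BusRdX  M[L5]=10
step 23: P2: store L3 := 12  ⟶  IIMI  (L3)  txn=BusRdX+Flush  M[L3]=8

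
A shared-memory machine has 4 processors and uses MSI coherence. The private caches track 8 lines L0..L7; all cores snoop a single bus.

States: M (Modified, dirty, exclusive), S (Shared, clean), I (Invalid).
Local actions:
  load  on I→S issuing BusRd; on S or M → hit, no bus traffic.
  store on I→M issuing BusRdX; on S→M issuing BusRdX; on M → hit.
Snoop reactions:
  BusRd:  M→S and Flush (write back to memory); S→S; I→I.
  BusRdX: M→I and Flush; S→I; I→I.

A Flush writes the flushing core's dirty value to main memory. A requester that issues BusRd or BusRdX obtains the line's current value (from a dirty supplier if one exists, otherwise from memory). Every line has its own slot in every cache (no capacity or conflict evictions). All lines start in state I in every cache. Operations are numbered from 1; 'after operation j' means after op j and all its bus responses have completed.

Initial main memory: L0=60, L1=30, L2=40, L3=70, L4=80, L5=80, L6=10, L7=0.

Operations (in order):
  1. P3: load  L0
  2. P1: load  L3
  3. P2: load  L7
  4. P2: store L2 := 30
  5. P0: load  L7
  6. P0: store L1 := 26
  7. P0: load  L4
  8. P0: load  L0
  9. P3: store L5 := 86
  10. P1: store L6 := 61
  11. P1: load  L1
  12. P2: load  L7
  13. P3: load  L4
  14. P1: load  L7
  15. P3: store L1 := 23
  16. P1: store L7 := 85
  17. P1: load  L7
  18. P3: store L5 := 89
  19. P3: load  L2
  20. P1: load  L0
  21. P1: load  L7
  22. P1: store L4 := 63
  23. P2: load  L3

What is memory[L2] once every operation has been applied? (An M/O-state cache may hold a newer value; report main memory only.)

step 1: P3: load  L0  ⟶  IIIS  (L0)  txn=BusRd  M[L0]=60
step 2: P1: load  L3  ⟶  ISII  (L3)  txn=BusRd  M[L3]=70
step 3: P2: load  L7  ⟶  IISI  (L7)  txn=BusRd  M[L7]=0
step 4: P2: store L2 := 30  ⟶  IIMI  (L2)  txn=BusRdX  M[L2]=40
step 5: P0: load  L7  ⟶  SISI  (L7)  txn=BusRd  M[L7]=0
step 6: P0: store L1 := 26  ⟶  MIII  (L1)  txn=BusRdX  M[L1]=30
step 7: P0: load  L4  ⟶  SIII  (L4)  txn=BusRd  M[L4]=80
step 8: P0: load  L0  ⟶  SIIS  (L0)  txn=BusRd  M[L0]=60
step 9: P3: store L5 := 86  ⟶  IIIM  (L5)  txn=BusRdX  M[L5]=80
step 10: P1: store L6 := 61  ⟶  IMII  (L6)  txn=BusRdX  M[L6]=10
step 11: P1: load  L1  ⟶  SSII  (L1)  txn=BusRd+Flush  M[L1]=26
step 12: P2: load  L7  ⟶  SISI  (L7)  txn=∅  M[L7]=0
step 13: P3: load  L4  ⟶  SIIS  (L4)  txn=BusRd  M[L4]=80
step 14: P1: load  L7  ⟶  SSSI  (L7)  txn=BusRd  M[L7]=0
step 15: P3: store L1 := 23  ⟶  IIIM  (L1)  txn=BusRdX  M[L1]=26
step 16: P1: store L7 := 85  ⟶  IMII  (L7)  txn=BusRdX  M[L7]=0
step 17: P1: load  L7  ⟶  IMII  (L7)  txn=∅  M[L7]=0
step 18: P3: store L5 := 89  ⟶  IIIM  (L5)  txn=∅  M[L5]=80
step 19: P3: load  L2  ⟶  IISS  (L2)  txn=BusRd+Flush  M[L2]=30
step 20: P1: load  L0  ⟶  SSIS  (L0)  txn=BusRd  M[L0]=60
step 21: P1: load  L7  ⟶  IMII  (L7)  txn=∅  M[L7]=0
step 22: P1: store L4 := 63  ⟶  IMII  (L4)  txn=BusRdX  M[L4]=80
step 23: P2: load  L3  ⟶  ISSI  (L3)  txn=BusRd  M[L3]=70

memory[L2] = 30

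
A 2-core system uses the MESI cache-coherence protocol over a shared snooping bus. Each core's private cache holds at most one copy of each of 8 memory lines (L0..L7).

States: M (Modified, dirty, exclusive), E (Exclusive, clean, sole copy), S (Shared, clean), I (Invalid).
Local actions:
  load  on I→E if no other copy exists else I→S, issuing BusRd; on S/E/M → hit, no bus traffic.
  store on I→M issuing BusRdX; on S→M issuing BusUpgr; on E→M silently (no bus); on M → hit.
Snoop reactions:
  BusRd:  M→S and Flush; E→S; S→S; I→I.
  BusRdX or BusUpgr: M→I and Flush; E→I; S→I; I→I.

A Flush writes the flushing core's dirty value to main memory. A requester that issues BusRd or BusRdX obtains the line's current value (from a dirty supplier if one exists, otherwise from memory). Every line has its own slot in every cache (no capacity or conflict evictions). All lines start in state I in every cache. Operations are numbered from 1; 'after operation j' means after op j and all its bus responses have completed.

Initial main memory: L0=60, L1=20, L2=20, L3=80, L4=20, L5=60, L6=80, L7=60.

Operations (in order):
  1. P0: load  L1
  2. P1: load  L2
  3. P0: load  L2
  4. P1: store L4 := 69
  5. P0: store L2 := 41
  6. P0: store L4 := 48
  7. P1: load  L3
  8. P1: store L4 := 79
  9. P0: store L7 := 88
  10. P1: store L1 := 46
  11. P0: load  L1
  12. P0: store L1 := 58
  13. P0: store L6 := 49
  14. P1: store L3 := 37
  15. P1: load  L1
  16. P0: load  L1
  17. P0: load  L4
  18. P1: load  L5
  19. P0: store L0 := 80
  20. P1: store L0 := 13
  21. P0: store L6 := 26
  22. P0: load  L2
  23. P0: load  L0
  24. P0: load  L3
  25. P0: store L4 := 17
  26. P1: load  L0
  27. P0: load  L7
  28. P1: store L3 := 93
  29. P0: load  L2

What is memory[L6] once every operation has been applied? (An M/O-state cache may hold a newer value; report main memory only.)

1. P0: load  L1  bus=[BusRd]  L1: P0=E P1=I  mem[L1]=20
2. P1: load  L2  bus=[BusRd]  L2: P0=I P1=E  mem[L2]=20
3. P0: load  L2  bus=[BusRd]  L2: P0=S P1=S  mem[L2]=20
4. P1: store L4 := 69  bus=[BusRdX]  L4: P0=I P1=M  mem[L4]=20
5. P0: store L2 := 41  bus=[BusUpgr]  L2: P0=M P1=I  mem[L2]=20
6. P0: store L4 := 48  bus=[BusRdX,Flush]  L4: P0=M P1=I  mem[L4]=69
7. P1: load  L3  bus=[BusRd]  L3: P0=I P1=E  mem[L3]=80
8. P1: store L4 := 79  bus=[BusRdX,Flush]  L4: P0=I P1=M  mem[L4]=48
9. P0: store L7 := 88  bus=[BusRdX]  L7: P0=M P1=I  mem[L7]=60
10. P1: store L1 := 46  bus=[BusRdX]  L1: P0=I P1=M  mem[L1]=20
11. P0: load  L1  bus=[BusRd,Flush]  L1: P0=S P1=S  mem[L1]=46
12. P0: store L1 := 58  bus=[BusUpgr]  L1: P0=M P1=I  mem[L1]=46
13. P0: store L6 := 49  bus=[BusRdX]  L6: P0=M P1=I  mem[L6]=80
14. P1: store L3 := 37  bus=[-]  L3: P0=I P1=M  mem[L3]=80
15. P1: load  L1  bus=[BusRd,Flush]  L1: P0=S P1=S  mem[L1]=58
16. P0: load  L1  bus=[-]  L1: P0=S P1=S  mem[L1]=58
17. P0: load  L4  bus=[BusRd,Flush]  L4: P0=S P1=S  mem[L4]=79
18. P1: load  L5  bus=[BusRd]  L5: P0=I P1=E  mem[L5]=60
19. P0: store L0 := 80  bus=[BusRdX]  L0: P0=M P1=I  mem[L0]=60
20. P1: store L0 := 13  bus=[BusRdX,Flush]  L0: P0=I P1=M  mem[L0]=80
21. P0: store L6 := 26  bus=[-]  L6: P0=M P1=I  mem[L6]=80
22. P0: load  L2  bus=[-]  L2: P0=M P1=I  mem[L2]=20
23. P0: load  L0  bus=[BusRd,Flush]  L0: P0=S P1=S  mem[L0]=13
24. P0: load  L3  bus=[BusRd,Flush]  L3: P0=S P1=S  mem[L3]=37
25. P0: store L4 := 17  bus=[BusUpgr]  L4: P0=M P1=I  mem[L4]=79
26. P1: load  L0  bus=[-]  L0: P0=S P1=S  mem[L0]=13
27. P0: load  L7  bus=[-]  L7: P0=M P1=I  mem[L7]=60
28. P1: store L3 := 93  bus=[BusUpgr]  L3: P0=I P1=M  mem[L3]=37
29. P0: load  L2  bus=[-]  L2: P0=M P1=I  mem[L2]=20

memory[L6] = 80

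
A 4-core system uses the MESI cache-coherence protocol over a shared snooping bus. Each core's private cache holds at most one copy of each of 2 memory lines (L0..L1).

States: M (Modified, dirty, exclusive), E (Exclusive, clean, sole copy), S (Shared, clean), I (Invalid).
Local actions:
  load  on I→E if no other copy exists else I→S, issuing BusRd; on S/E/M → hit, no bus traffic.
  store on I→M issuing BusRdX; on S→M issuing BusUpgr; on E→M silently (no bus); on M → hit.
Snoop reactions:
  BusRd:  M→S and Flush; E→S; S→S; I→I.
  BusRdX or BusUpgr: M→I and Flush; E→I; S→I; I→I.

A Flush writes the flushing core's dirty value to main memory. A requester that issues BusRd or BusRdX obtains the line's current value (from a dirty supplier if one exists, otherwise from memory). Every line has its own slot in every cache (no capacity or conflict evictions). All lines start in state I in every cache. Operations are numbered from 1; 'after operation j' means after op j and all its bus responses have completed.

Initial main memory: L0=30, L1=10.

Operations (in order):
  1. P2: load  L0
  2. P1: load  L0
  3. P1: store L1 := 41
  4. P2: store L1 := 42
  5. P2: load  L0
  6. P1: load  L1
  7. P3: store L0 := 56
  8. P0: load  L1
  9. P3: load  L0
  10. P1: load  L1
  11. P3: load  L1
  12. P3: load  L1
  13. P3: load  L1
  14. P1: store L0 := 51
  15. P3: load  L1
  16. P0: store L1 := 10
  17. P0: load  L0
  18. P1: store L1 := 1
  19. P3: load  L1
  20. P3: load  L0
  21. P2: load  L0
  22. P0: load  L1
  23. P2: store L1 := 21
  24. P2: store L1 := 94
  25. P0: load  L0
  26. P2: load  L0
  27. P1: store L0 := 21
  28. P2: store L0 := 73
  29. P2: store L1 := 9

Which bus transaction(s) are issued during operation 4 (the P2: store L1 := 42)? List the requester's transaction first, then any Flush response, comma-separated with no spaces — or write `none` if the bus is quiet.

bus = BusRdX,Flush

[1] P2: load  L0 | P0:I, P1:I, P2:E(30), P3:I | bus: BusRd
[2] P1: load  L0 | P0:I, P1:S(30), P2:S(30), P3:I | bus: BusRd
[3] P1: store L1 := 41 | P0:I, P1:M(41), P2:I, P3:I | bus: BusRdX
[4] P2: store L1 := 42 | P0:I, P1:I, P2:M(42), P3:I | bus: BusRdX,Flush
[5] P2: load  L0 | P0:I, P1:S(30), P2:S(30), P3:I | bus: none
[6] P1: load  L1 | P0:I, P1:S(42), P2:S(42), P3:I | bus: BusRd,Flush
[7] P3: store L0 := 56 | P0:I, P1:I, P2:I, P3:M(56) | bus: BusRdX
[8] P0: load  L1 | P0:S(42), P1:S(42), P2:S(42), P3:I | bus: BusRd
[9] P3: load  L0 | P0:I, P1:I, P2:I, P3:M(56) | bus: none
[10] P1: load  L1 | P0:S(42), P1:S(42), P2:S(42), P3:I | bus: none
[11] P3: load  L1 | P0:S(42), P1:S(42), P2:S(42), P3:S(42) | bus: BusRd
[12] P3: load  L1 | P0:S(42), P1:S(42), P2:S(42), P3:S(42) | bus: none
[13] P3: load  L1 | P0:S(42), P1:S(42), P2:S(42), P3:S(42) | bus: none
[14] P1: store L0 := 51 | P0:I, P1:M(51), P2:I, P3:I | bus: BusRdX,Flush
[15] P3: load  L1 | P0:S(42), P1:S(42), P2:S(42), P3:S(42) | bus: none
[16] P0: store L1 := 10 | P0:M(10), P1:I, P2:I, P3:I | bus: BusUpgr
[17] P0: load  L0 | P0:S(51), P1:S(51), P2:I, P3:I | bus: BusRd,Flush
[18] P1: store L1 := 1 | P0:I, P1:M(1), P2:I, P3:I | bus: BusRdX,Flush
[19] P3: load  L1 | P0:I, P1:S(1), P2:I, P3:S(1) | bus: BusRd,Flush
[20] P3: load  L0 | P0:S(51), P1:S(51), P2:I, P3:S(51) | bus: BusRd
[21] P2: load  L0 | P0:S(51), P1:S(51), P2:S(51), P3:S(51) | bus: BusRd
[22] P0: load  L1 | P0:S(1), P1:S(1), P2:I, P3:S(1) | bus: BusRd
[23] P2: store L1 := 21 | P0:I, P1:I, P2:M(21), P3:I | bus: BusRdX
[24] P2: store L1 := 94 | P0:I, P1:I, P2:M(94), P3:I | bus: none
[25] P0: load  L0 | P0:S(51), P1:S(51), P2:S(51), P3:S(51) | bus: none
[26] P2: load  L0 | P0:S(51), P1:S(51), P2:S(51), P3:S(51) | bus: none
[27] P1: store L0 := 21 | P0:I, P1:M(21), P2:I, P3:I | bus: BusUpgr
[28] P2: store L0 := 73 | P0:I, P1:I, P2:M(73), P3:I | bus: BusRdX,Flush
[29] P2: store L1 := 9 | P0:I, P1:I, P2:M(9), P3:I | bus: none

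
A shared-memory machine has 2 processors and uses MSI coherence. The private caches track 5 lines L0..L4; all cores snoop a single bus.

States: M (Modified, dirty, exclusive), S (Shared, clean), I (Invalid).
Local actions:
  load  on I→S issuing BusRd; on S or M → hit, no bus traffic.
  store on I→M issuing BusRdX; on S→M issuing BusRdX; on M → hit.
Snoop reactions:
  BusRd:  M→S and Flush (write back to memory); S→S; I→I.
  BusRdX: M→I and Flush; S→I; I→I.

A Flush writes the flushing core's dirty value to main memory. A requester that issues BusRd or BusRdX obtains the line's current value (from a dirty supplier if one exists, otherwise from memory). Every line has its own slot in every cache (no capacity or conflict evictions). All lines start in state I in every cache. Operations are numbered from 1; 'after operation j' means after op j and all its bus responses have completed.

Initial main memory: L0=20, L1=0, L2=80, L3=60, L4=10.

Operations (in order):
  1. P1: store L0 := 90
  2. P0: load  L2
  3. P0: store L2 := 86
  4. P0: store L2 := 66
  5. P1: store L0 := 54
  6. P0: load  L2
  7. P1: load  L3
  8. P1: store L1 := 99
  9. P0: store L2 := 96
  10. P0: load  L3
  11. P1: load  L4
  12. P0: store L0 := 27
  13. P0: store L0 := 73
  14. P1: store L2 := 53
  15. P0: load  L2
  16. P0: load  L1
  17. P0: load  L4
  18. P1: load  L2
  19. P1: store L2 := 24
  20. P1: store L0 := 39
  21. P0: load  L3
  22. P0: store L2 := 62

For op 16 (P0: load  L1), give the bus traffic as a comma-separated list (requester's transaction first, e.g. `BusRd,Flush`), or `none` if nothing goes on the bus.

bus = BusRd,Flush

  op1 P1: store L0 := 90 → I/M on L0; bus BusRdX; mem=20
  op2 P0: load  L2 → S/I on L2; bus BusRd; mem=80
  op3 P0: store L2 := 86 → M/I on L2; bus BusRdX; mem=80
  op4 P0: store L2 := 66 → M/I on L2; bus (none); mem=80
  op5 P1: store L0 := 54 → I/M on L0; bus (none); mem=20
  op6 P0: load  L2 → M/I on L2; bus (none); mem=80
  op7 P1: load  L3 → I/S on L3; bus BusRd; mem=60
  op8 P1: store L1 := 99 → I/M on L1; bus BusRdX; mem=0
  op9 P0: store L2 := 96 → M/I on L2; bus (none); mem=80
  op10 P0: load  L3 → S/S on L3; bus BusRd; mem=60
  op11 P1: load  L4 → I/S on L4; bus BusRd; mem=10
  op12 P0: store L0 := 27 → M/I on L0; bus BusRdX Flush; mem=54
  op13 P0: store L0 := 73 → M/I on L0; bus (none); mem=54
  op14 P1: store L2 := 53 → I/M on L2; bus BusRdX Flush; mem=96
  op15 P0: load  L2 → S/S on L2; bus BusRd Flush; mem=53
  op16 P0: load  L1 → S/S on L1; bus BusRd Flush; mem=99
  op17 P0: load  L4 → S/S on L4; bus BusRd; mem=10
  op18 P1: load  L2 → S/S on L2; bus (none); mem=53
  op19 P1: store L2 := 24 → I/M on L2; bus BusRdX; mem=53
  op20 P1: store L0 := 39 → I/M on L0; bus BusRdX Flush; mem=73
  op21 P0: load  L3 → S/S on L3; bus (none); mem=60
  op22 P0: store L2 := 62 → M/I on L2; bus BusRdX Flush; mem=24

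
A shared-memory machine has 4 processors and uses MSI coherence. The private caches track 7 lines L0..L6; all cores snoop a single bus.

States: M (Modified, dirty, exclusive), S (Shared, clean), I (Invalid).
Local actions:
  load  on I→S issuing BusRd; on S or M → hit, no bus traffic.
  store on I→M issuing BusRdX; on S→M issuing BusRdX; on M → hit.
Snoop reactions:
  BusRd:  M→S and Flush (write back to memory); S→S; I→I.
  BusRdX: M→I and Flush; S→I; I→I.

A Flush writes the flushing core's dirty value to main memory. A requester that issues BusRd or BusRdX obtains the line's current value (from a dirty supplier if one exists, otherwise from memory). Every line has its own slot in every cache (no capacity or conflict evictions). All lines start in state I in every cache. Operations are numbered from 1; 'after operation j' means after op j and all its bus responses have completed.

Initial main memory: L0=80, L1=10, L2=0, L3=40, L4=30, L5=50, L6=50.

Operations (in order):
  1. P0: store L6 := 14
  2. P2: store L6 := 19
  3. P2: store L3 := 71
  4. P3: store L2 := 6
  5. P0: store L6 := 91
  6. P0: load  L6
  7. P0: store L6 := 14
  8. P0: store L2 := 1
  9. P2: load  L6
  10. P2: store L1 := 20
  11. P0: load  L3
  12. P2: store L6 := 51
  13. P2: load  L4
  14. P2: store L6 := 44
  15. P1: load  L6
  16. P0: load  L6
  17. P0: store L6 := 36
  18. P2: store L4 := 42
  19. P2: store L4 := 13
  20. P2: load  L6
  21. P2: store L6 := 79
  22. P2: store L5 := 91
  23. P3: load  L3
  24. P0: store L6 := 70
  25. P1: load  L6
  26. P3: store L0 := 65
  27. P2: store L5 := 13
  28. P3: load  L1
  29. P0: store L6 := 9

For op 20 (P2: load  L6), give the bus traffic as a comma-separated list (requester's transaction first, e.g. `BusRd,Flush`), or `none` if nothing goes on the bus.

bus = BusRd,Flush

1. P0: store L6 := 14  bus=[BusRdX]  L6: P0=M P1=I P2=I P3=I  mem[L6]=50
2. P2: store L6 := 19  bus=[BusRdX,Flush]  L6: P0=I P1=I P2=M P3=I  mem[L6]=14
3. P2: store L3 := 71  bus=[BusRdX]  L3: P0=I P1=I P2=M P3=I  mem[L3]=40
4. P3: store L2 := 6  bus=[BusRdX]  L2: P0=I P1=I P2=I P3=M  mem[L2]=0
5. P0: store L6 := 91  bus=[BusRdX,Flush]  L6: P0=M P1=I P2=I P3=I  mem[L6]=19
6. P0: load  L6  bus=[-]  L6: P0=M P1=I P2=I P3=I  mem[L6]=19
7. P0: store L6 := 14  bus=[-]  L6: P0=M P1=I P2=I P3=I  mem[L6]=19
8. P0: store L2 := 1  bus=[BusRdX,Flush]  L2: P0=M P1=I P2=I P3=I  mem[L2]=6
9. P2: load  L6  bus=[BusRd,Flush]  L6: P0=S P1=I P2=S P3=I  mem[L6]=14
10. P2: store L1 := 20  bus=[BusRdX]  L1: P0=I P1=I P2=M P3=I  mem[L1]=10
11. P0: load  L3  bus=[BusRd,Flush]  L3: P0=S P1=I P2=S P3=I  mem[L3]=71
12. P2: store L6 := 51  bus=[BusRdX]  L6: P0=I P1=I P2=M P3=I  mem[L6]=14
13. P2: load  L4  bus=[BusRd]  L4: P0=I P1=I P2=S P3=I  mem[L4]=30
14. P2: store L6 := 44  bus=[-]  L6: P0=I P1=I P2=M P3=I  mem[L6]=14
15. P1: load  L6  bus=[BusRd,Flush]  L6: P0=I P1=S P2=S P3=I  mem[L6]=44
16. P0: load  L6  bus=[BusRd]  L6: P0=S P1=S P2=S P3=I  mem[L6]=44
17. P0: store L6 := 36  bus=[BusRdX]  L6: P0=M P1=I P2=I P3=I  mem[L6]=44
18. P2: store L4 := 42  bus=[BusRdX]  L4: P0=I P1=I P2=M P3=I  mem[L4]=30
19. P2: store L4 := 13  bus=[-]  L4: P0=I P1=I P2=M P3=I  mem[L4]=30
20. P2: load  L6  bus=[BusRd,Flush]  L6: P0=S P1=I P2=S P3=I  mem[L6]=36
21. P2: store L6 := 79  bus=[BusRdX]  L6: P0=I P1=I P2=M P3=I  mem[L6]=36
22. P2: store L5 := 91  bus=[BusRdX]  L5: P0=I P1=I P2=M P3=I  mem[L5]=50
23. P3: load  L3  bus=[BusRd]  L3: P0=S P1=I P2=S P3=S  mem[L3]=71
24. P0: store L6 := 70  bus=[BusRdX,Flush]  L6: P0=M P1=I P2=I P3=I  mem[L6]=79
25. P1: load  L6  bus=[BusRd,Flush]  L6: P0=S P1=S P2=I P3=I  mem[L6]=70
26. P3: store L0 := 65  bus=[BusRdX]  L0: P0=I P1=I P2=I P3=M  mem[L0]=80
27. P2: store L5 := 13  bus=[-]  L5: P0=I P1=I P2=M P3=I  mem[L5]=50
28. P3: load  L1  bus=[BusRd,Flush]  L1: P0=I P1=I P2=S P3=S  mem[L1]=20
29. P0: store L6 := 9  bus=[BusRdX]  L6: P0=M P1=I P2=I P3=I  mem[L6]=70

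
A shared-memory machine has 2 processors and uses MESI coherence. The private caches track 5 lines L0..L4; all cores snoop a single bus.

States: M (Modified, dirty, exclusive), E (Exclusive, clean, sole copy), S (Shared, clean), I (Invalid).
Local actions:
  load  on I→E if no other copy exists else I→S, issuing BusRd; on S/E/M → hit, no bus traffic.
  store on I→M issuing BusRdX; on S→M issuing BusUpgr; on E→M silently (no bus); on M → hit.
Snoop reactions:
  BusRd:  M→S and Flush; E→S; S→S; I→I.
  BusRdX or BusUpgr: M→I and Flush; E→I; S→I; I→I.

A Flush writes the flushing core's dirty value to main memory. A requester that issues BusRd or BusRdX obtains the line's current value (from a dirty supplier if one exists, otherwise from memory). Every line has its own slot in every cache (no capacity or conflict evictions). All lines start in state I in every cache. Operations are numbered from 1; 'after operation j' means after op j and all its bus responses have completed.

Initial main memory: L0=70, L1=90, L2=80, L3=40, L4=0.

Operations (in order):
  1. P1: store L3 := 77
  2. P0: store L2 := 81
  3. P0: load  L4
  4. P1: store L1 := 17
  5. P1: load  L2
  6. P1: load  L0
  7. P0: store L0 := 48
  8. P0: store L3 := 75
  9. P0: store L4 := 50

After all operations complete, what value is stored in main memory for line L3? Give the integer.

step 1: P1: store L3 := 77  ⟶  IM  (L3)  txn=BusRdX  M[L3]=40
step 2: P0: store L2 := 81  ⟶  MI  (L2)  txn=BusRdX  M[L2]=80
step 3: P0: load  L4  ⟶  EI  (L4)  txn=BusRd  M[L4]=0
step 4: P1: store L1 := 17  ⟶  IM  (L1)  txn=BusRdX  M[L1]=90
step 5: P1: load  L2  ⟶  SS  (L2)  txn=BusRd+Flush  M[L2]=81
step 6: P1: load  L0  ⟶  IE  (L0)  txn=BusRd  M[L0]=70
step 7: P0: store L0 := 48  ⟶  MI  (L0)  txn=BusRdX  M[L0]=70
step 8: P0: store L3 := 75  ⟶  MI  (L3)  txn=BusRdX+Flush  M[L3]=77
step 9: P0: store L4 := 50  ⟶  MI  (L4)  txn=∅  M[L4]=0

memory[L3] = 77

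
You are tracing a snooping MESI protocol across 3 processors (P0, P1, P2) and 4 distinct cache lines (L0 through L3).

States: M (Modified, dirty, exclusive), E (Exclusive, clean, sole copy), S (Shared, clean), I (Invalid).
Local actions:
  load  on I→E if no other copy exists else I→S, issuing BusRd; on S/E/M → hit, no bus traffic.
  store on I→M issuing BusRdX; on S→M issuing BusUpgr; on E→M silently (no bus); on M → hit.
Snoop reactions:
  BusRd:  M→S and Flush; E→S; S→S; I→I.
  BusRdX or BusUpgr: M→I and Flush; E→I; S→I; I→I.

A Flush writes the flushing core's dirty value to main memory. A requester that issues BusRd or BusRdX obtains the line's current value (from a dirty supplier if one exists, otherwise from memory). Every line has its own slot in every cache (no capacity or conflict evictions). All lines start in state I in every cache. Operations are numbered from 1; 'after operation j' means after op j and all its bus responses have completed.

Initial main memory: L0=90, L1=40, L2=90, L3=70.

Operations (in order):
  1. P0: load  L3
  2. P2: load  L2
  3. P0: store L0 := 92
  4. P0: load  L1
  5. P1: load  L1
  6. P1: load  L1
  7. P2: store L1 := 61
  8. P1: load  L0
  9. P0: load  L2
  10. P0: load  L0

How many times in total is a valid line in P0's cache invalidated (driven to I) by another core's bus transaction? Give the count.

  op1 P0: load  L3 → E/I/I on L3; bus BusRd; mem=70
  op2 P2: load  L2 → I/I/E on L2; bus BusRd; mem=90
  op3 P0: store L0 := 92 → M/I/I on L0; bus BusRdX; mem=90
  op4 P0: load  L1 → E/I/I on L1; bus BusRd; mem=40
  op5 P1: load  L1 → S/S/I on L1; bus BusRd; mem=40
  op6 P1: load  L1 → S/S/I on L1; bus (none); mem=40
  op7 P2: store L1 := 61 → I/I/M on L1; bus BusRdX; mem=40
  op8 P1: load  L0 → S/S/I on L0; bus BusRd Flush; mem=92
  op9 P0: load  L2 → S/I/S on L2; bus BusRd; mem=90
  op10 P0: load  L0 → S/S/I on L0; bus (none); mem=92

invalidations = 1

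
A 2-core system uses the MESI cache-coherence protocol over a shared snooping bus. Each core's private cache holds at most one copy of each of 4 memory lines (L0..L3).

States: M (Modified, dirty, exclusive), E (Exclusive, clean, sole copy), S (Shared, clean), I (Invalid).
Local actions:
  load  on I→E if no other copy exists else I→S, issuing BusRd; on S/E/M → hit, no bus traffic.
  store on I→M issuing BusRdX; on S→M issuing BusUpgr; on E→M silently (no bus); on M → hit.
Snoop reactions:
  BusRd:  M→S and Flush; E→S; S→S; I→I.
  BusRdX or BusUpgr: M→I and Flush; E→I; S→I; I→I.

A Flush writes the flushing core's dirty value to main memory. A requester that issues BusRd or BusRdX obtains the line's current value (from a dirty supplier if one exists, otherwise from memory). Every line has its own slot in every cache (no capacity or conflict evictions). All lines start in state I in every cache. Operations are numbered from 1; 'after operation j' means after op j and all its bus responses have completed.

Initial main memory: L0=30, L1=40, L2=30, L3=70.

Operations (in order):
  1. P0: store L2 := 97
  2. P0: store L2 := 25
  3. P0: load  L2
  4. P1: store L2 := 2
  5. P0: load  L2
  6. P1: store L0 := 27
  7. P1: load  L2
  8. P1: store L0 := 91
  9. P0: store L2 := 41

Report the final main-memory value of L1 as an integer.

[1] P0: store L2 := 97 | P0:M(97), P1:I | bus: BusRdX
[2] P0: store L2 := 25 | P0:M(25), P1:I | bus: none
[3] P0: load  L2 | P0:M(25), P1:I | bus: none
[4] P1: store L2 := 2 | P0:I, P1:M(2) | bus: BusRdX,Flush
[5] P0: load  L2 | P0:S(2), P1:S(2) | bus: BusRd,Flush
[6] P1: store L0 := 27 | P0:I, P1:M(27) | bus: BusRdX
[7] P1: load  L2 | P0:S(2), P1:S(2) | bus: none
[8] P1: store L0 := 91 | P0:I, P1:M(91) | bus: none
[9] P0: store L2 := 41 | P0:M(41), P1:I | bus: BusUpgr

memory[L1] = 40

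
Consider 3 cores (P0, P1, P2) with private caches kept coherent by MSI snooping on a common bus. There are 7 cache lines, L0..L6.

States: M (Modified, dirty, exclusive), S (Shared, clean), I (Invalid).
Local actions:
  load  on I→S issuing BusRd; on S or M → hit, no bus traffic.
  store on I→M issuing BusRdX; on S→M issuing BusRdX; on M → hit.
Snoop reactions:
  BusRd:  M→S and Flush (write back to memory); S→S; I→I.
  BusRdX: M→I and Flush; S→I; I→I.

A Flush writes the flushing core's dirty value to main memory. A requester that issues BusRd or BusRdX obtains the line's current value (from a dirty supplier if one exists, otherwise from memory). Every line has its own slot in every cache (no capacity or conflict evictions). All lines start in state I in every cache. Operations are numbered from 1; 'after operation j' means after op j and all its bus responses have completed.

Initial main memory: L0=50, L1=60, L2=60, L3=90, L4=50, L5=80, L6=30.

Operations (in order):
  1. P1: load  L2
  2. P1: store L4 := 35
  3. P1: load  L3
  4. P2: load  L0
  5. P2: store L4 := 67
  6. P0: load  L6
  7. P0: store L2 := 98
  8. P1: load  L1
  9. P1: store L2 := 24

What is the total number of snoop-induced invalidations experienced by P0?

invalidations = 1

[1] P1: load  L2 | P0:I, P1:S(60), P2:I | bus: BusRd
[2] P1: store L4 := 35 | P0:I, P1:M(35), P2:I | bus: BusRdX
[3] P1: load  L3 | P0:I, P1:S(90), P2:I | bus: BusRd
[4] P2: load  L0 | P0:I, P1:I, P2:S(50) | bus: BusRd
[5] P2: store L4 := 67 | P0:I, P1:I, P2:M(67) | bus: BusRdX,Flush
[6] P0: load  L6 | P0:S(30), P1:I, P2:I | bus: BusRd
[7] P0: store L2 := 98 | P0:M(98), P1:I, P2:I | bus: BusRdX
[8] P1: load  L1 | P0:I, P1:S(60), P2:I | bus: BusRd
[9] P1: store L2 := 24 | P0:I, P1:M(24), P2:I | bus: BusRdX,Flush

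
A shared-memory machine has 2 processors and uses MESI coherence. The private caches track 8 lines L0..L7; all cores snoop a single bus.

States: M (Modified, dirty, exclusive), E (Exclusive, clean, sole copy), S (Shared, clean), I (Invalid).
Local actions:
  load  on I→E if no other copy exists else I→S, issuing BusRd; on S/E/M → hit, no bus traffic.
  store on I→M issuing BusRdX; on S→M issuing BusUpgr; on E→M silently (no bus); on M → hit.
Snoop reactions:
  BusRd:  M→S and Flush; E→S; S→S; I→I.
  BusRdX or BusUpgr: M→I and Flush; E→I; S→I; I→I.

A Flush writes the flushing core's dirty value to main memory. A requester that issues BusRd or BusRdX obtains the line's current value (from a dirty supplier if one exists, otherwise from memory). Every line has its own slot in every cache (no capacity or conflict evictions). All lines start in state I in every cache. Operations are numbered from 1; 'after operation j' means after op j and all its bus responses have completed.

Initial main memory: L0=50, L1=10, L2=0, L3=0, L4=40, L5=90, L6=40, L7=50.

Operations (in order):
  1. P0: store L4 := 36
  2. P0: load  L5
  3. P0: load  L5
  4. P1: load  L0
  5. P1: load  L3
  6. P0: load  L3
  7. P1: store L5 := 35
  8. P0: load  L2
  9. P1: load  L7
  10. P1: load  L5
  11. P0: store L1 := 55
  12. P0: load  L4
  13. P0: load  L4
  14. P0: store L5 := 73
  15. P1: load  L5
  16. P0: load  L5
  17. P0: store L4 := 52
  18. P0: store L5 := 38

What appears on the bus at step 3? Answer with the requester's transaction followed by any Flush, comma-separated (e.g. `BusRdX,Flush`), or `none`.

bus = none

[1] P0: store L4 := 36 | P0:M(36), P1:I | bus: BusRdX
[2] P0: load  L5 | P0:E(90), P1:I | bus: BusRd
[3] P0: load  L5 | P0:E(90), P1:I | bus: none
[4] P1: load  L0 | P0:I, P1:E(50) | bus: BusRd
[5] P1: load  L3 | P0:I, P1:E(0) | bus: BusRd
[6] P0: load  L3 | P0:S(0), P1:S(0) | bus: BusRd
[7] P1: store L5 := 35 | P0:I, P1:M(35) | bus: BusRdX
[8] P0: load  L2 | P0:E(0), P1:I | bus: BusRd
[9] P1: load  L7 | P0:I, P1:E(50) | bus: BusRd
[10] P1: load  L5 | P0:I, P1:M(35) | bus: none
[11] P0: store L1 := 55 | P0:M(55), P1:I | bus: BusRdX
[12] P0: load  L4 | P0:M(36), P1:I | bus: none
[13] P0: load  L4 | P0:M(36), P1:I | bus: none
[14] P0: store L5 := 73 | P0:M(73), P1:I | bus: BusRdX,Flush
[15] P1: load  L5 | P0:S(73), P1:S(73) | bus: BusRd,Flush
[16] P0: load  L5 | P0:S(73), P1:S(73) | bus: none
[17] P0: store L4 := 52 | P0:M(52), P1:I | bus: none
[18] P0: store L5 := 38 | P0:M(38), P1:I | bus: BusUpgr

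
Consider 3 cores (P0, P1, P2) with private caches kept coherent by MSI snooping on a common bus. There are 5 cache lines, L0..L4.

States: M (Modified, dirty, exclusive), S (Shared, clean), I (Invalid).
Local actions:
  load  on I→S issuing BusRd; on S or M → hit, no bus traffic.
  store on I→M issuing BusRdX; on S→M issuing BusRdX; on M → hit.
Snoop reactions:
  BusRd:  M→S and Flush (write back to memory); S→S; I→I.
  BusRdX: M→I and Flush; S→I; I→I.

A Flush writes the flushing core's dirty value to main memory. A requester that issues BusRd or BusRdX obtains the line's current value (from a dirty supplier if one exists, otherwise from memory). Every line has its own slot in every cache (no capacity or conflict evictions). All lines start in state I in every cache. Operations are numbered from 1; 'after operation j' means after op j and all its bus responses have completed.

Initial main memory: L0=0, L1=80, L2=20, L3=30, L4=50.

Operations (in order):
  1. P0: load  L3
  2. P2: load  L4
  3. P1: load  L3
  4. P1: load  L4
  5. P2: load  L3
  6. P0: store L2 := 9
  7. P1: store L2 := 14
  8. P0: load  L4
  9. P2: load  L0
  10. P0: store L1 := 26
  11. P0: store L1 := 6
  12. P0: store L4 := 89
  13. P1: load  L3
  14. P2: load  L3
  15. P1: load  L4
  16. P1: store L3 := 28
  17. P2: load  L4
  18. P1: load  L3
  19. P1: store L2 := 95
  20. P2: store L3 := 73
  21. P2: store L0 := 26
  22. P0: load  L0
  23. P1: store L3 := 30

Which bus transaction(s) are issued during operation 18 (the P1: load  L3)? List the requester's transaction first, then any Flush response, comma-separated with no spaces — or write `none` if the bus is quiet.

bus = none

step 1: P0: load  L3  ⟶  SII  (L3)  txn=BusRd  M[L3]=30
step 2: P2: load  L4  ⟶  IIS  (L4)  txn=BusRd  M[L4]=50
step 3: P1: load  L3  ⟶  SSI  (L3)  txn=BusRd  M[L3]=30
step 4: P1: load  L4  ⟶  ISS  (L4)  txn=BusRd  M[L4]=50
step 5: P2: load  L3  ⟶  SSS  (L3)  txn=BusRd  M[L3]=30
step 6: P0: store L2 := 9  ⟶  MII  (L2)  txn=BusRdX  M[L2]=20
step 7: P1: store L2 := 14  ⟶  IMI  (L2)  txn=BusRdX+Flush  M[L2]=9
step 8: P0: load  L4  ⟶  SSS  (L4)  txn=BusRd  M[L4]=50
step 9: P2: load  L0  ⟶  IIS  (L0)  txn=BusRd  M[L0]=0
step 10: P0: store L1 := 26  ⟶  MII  (L1)  txn=BusRdX  M[L1]=80
step 11: P0: store L1 := 6  ⟶  MII  (L1)  txn=∅  M[L1]=80
step 12: P0: store L4 := 89  ⟶  MII  (L4)  txn=BusRdX  M[L4]=50
step 13: P1: load  L3  ⟶  SSS  (L3)  txn=∅  M[L3]=30
step 14: P2: load  L3  ⟶  SSS  (L3)  txn=∅  M[L3]=30
step 15: P1: load  L4  ⟶  SSI  (L4)  txn=BusRd+Flush  M[L4]=89
step 16: P1: store L3 := 28  ⟶  IMI  (L3)  txn=BusRdX  M[L3]=30
step 17: P2: load  L4  ⟶  SSS  (L4)  txn=BusRd  M[L4]=89
step 18: P1: load  L3  ⟶  IMI  (L3)  txn=∅  M[L3]=30
step 19: P1: store L2 := 95  ⟶  IMI  (L2)  txn=∅  M[L2]=9
step 20: P2: store L3 := 73  ⟶  IIM  (L3)  txn=BusRdX+Flush  M[L3]=28
step 21: P2: store L0 := 26  ⟶  IIM  (L0)  txn=BusRdX  M[L0]=0
step 22: P0: load  L0  ⟶  SIS  (L0)  txn=BusRd+Flush  M[L0]=26
step 23: P1: store L3 := 30  ⟶  IMI  (L3)  txn=BusRdX+Flush  M[L3]=73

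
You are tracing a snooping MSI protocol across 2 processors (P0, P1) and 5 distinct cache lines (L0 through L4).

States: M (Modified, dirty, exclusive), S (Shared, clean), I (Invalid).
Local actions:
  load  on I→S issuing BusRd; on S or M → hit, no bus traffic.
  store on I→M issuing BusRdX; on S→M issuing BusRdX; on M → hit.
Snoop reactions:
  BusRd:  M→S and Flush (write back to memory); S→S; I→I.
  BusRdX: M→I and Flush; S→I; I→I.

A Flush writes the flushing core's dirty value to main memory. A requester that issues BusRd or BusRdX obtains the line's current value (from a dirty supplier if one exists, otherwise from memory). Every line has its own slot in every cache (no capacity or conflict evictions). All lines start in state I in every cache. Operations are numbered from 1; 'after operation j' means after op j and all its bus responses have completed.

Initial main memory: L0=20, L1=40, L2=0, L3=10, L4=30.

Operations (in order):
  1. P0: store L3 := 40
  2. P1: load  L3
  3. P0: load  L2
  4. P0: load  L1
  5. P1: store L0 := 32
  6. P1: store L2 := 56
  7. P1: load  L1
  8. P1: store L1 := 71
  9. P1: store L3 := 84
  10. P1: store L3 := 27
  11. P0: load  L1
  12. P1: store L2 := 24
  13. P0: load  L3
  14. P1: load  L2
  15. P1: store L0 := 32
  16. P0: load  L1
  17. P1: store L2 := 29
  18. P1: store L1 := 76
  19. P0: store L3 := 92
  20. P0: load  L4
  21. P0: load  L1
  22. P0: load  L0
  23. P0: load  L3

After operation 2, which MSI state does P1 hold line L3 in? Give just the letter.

state = S

  op1 P0: store L3 := 40 → M/I on L3; bus BusRdX; mem=10
  op2 P1: load  L3 → S/S on L3; bus BusRd Flush; mem=40
  op3 P0: load  L2 → S/I on L2; bus BusRd; mem=0
  op4 P0: load  L1 → S/I on L1; bus BusRd; mem=40
  op5 P1: store L0 := 32 → I/M on L0; bus BusRdX; mem=20
  op6 P1: store L2 := 56 → I/M on L2; bus BusRdX; mem=0
  op7 P1: load  L1 → S/S on L1; bus BusRd; mem=40
  op8 P1: store L1 := 71 → I/M on L1; bus BusRdX; mem=40
  op9 P1: store L3 := 84 → I/M on L3; bus BusRdX; mem=40
  op10 P1: store L3 := 27 → I/M on L3; bus (none); mem=40
  op11 P0: load  L1 → S/S on L1; bus BusRd Flush; mem=71
  op12 P1: store L2 := 24 → I/M on L2; bus (none); mem=0
  op13 P0: load  L3 → S/S on L3; bus BusRd Flush; mem=27
  op14 P1: load  L2 → I/M on L2; bus (none); mem=0
  op15 P1: store L0 := 32 → I/M on L0; bus (none); mem=20
  op16 P0: load  L1 → S/S on L1; bus (none); mem=71
  op17 P1: store L2 := 29 → I/M on L2; bus (none); mem=0
  op18 P1: store L1 := 76 → I/M on L1; bus BusRdX; mem=71
  op19 P0: store L3 := 92 → M/I on L3; bus BusRdX; mem=27
  op20 P0: load  L4 → S/I on L4; bus BusRd; mem=30
  op21 P0: load  L1 → S/S on L1; bus BusRd Flush; mem=76
  op22 P0: load  L0 → S/S on L0; bus BusRd Flush; mem=32
  op23 P0: load  L3 → M/I on L3; bus (none); mem=27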